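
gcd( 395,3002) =79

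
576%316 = 260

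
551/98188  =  551/98188 = 0.01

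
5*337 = 1685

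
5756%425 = 231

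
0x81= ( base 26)4p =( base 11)108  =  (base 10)129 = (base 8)201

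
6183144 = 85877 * 72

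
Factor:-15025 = -5^2*601^1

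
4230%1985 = 260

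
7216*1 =7216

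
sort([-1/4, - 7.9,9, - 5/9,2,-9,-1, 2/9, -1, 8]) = [-9, - 7.9, - 1,-1,  -  5/9, - 1/4, 2/9,2,  8, 9]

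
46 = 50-4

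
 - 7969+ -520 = - 8489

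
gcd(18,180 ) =18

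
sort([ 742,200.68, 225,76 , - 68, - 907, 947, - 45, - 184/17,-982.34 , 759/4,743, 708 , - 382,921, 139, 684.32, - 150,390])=[ - 982.34, - 907, - 382, - 150,  -  68 , - 45,-184/17, 76,139,759/4, 200.68,225, 390, 684.32, 708, 742,743, 921, 947 ] 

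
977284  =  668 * 1463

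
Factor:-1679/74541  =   - 3^(-1 )  *  23^1*73^1 * 24847^( - 1 )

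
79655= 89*895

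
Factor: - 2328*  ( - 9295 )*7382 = 159737326320 = 2^4*3^1 * 5^1 * 11^1 * 13^2 * 97^1 * 3691^1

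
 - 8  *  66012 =-528096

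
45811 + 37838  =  83649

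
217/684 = 217/684 = 0.32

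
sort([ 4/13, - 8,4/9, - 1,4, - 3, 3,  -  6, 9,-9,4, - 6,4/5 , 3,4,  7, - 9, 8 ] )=[ - 9 , - 9, - 8, - 6,-6, -3,-1, 4/13,  4/9 , 4/5,  3,3,4, 4,  4,7 , 8,9] 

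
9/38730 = 3/12910 = 0.00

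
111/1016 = 111/1016  =  0.11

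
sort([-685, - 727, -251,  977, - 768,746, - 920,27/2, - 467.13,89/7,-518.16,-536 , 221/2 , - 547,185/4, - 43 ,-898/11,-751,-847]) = [-920,-847, - 768, - 751,- 727, - 685, - 547,-536, - 518.16, - 467.13,-251  , - 898/11, - 43,89/7,27/2,185/4,221/2,  746,977 ]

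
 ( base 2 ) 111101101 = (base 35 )E3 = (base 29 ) h0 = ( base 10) 493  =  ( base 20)14d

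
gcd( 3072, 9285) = 3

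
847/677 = 1+170/677 = 1.25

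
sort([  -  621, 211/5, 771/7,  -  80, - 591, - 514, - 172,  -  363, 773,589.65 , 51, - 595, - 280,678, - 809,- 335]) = [ - 809,- 621, - 595, - 591, - 514, - 363,  -  335, - 280  , - 172, - 80,211/5, 51, 771/7, 589.65, 678, 773]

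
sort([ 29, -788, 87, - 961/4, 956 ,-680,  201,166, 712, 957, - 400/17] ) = [-788,-680, - 961/4,- 400/17, 29, 87,  166, 201 , 712,  956 , 957]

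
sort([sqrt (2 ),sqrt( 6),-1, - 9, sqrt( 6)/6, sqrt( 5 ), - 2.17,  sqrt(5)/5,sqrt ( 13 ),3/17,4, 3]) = [-9,-2.17,-1  ,  3/17,sqrt( 6)/6, sqrt( 5)/5 , sqrt( 2),sqrt( 5 ),sqrt( 6), 3,  sqrt(13) , 4 ]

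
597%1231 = 597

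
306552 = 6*51092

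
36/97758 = 2/5431 = 0.00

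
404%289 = 115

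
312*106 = 33072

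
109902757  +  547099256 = 657002013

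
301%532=301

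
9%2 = 1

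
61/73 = 61/73= 0.84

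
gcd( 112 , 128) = 16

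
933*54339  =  50698287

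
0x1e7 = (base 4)13213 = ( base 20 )147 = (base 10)487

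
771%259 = 253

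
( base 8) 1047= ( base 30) ib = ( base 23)10M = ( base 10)551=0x227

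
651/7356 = 217/2452 = 0.09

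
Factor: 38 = 2^1*19^1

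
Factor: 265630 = 2^1*5^1*101^1 * 263^1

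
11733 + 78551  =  90284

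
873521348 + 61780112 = 935301460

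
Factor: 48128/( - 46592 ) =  - 2^1*7^( - 1)*13^( - 1 )  *  47^1 = -94/91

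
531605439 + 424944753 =956550192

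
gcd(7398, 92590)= 2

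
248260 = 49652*5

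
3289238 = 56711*58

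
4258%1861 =536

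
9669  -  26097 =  - 16428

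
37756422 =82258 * 459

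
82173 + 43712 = 125885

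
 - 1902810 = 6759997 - 8662807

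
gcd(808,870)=2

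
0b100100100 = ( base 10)292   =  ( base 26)b6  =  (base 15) 147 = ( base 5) 2132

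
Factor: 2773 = 47^1 *59^1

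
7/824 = 7/824= 0.01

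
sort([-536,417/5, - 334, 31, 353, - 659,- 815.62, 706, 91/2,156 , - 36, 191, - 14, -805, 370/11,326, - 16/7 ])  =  [ - 815.62, - 805,  -  659, - 536, - 334, - 36, - 14, - 16/7,31,370/11,  91/2, 417/5, 156, 191, 326,353, 706 ]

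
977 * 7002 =6840954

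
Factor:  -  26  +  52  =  26 = 2^1*13^1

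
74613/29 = 2572 + 25/29 = 2572.86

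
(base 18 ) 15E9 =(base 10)7713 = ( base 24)d99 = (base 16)1E21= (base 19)126i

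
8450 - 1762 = 6688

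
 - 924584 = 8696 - 933280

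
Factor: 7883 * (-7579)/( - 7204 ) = 2^( - 2)*11^1*13^1*53^1*1801^(-1 )*7883^1 = 59745257/7204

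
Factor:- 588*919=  - 2^2*3^1*7^2*919^1 = - 540372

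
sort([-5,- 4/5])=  [  -  5, - 4/5 ]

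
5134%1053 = 922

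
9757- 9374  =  383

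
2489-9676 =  - 7187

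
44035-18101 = 25934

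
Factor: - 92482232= - 2^3*11560279^1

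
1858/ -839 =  - 1858/839  =  - 2.21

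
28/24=7/6 = 1.17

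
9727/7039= 9727/7039  =  1.38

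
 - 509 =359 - 868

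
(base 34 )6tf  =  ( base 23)f02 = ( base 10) 7937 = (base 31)881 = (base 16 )1f01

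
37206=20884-  -  16322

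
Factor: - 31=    - 31^1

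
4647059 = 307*15137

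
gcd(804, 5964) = 12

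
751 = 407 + 344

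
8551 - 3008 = 5543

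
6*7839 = 47034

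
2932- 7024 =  - 4092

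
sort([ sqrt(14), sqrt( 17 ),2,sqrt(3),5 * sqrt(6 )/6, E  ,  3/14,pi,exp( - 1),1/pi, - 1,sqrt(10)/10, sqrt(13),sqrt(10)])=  [ - 1, 3/14 , sqrt ( 10 ) /10,1/pi,exp(  -  1),sqrt ( 3 ), 2,5*sqrt(6)/6,E,pi, sqrt(10 ), sqrt(13 ),sqrt( 14),sqrt(17)]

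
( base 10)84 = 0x54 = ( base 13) 66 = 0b1010100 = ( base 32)2K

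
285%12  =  9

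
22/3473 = 22/3473 =0.01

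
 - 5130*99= -507870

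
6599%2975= 649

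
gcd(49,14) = 7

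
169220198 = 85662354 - -83557844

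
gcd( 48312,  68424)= 24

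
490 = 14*35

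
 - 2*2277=  -  4554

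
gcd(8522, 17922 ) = 2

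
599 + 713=1312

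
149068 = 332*449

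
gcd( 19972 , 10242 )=2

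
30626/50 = 15313/25 =612.52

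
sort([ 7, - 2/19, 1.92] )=[ - 2/19, 1.92,7] 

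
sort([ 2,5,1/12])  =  [1/12, 2,5]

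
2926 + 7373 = 10299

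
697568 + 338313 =1035881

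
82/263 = 82/263 = 0.31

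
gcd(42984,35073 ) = 27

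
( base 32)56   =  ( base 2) 10100110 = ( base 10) 166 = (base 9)204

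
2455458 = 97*25314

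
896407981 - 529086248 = 367321733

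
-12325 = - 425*29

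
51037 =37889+13148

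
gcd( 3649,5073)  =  89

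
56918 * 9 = 512262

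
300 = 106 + 194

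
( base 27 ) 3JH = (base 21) 638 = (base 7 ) 10631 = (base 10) 2717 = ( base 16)A9D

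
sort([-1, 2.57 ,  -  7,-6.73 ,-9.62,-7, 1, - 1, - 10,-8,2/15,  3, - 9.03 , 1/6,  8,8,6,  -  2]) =[ - 10, - 9.62, - 9.03,-8, - 7,-7, - 6.73, - 2, - 1, - 1,2/15, 1/6,1,2.57,3, 6, 8,  8 ]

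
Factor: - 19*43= - 19^1* 43^1 = - 817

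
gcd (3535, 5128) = 1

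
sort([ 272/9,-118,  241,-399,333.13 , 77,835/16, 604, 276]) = [ - 399, - 118,272/9, 835/16,77, 241 , 276 , 333.13,604]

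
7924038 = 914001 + 7010037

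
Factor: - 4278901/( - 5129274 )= 2^( - 1) * 3^(  -  1 ) * 11^1*17^( - 1 )*50287^( -1 ) * 388991^1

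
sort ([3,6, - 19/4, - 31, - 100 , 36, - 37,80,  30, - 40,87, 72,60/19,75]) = [ - 100, - 40, - 37, - 31, - 19/4,3,  60/19,6, 30, 36, 72,75 , 80,87] 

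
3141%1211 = 719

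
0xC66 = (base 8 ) 6146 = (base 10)3174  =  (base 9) 4316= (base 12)1a06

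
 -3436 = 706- 4142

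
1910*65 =124150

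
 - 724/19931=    -1 +19207/19931= -  0.04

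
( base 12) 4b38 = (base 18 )1868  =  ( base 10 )8540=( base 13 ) 3B6C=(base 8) 20534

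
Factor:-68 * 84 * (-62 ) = 2^5*3^1*7^1*17^1 * 31^1 = 354144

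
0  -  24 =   -  24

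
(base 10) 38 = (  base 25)1D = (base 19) 20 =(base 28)1a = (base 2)100110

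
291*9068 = 2638788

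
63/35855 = 63/35855 = 0.00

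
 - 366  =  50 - 416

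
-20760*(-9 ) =186840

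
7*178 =1246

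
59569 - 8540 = 51029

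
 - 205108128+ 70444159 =-134663969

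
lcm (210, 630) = 630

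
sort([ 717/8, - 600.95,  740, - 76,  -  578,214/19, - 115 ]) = [ - 600.95, -578, - 115, - 76,  214/19 , 717/8,740 ] 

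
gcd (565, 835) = 5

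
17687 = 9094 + 8593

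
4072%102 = 94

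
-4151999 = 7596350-11748349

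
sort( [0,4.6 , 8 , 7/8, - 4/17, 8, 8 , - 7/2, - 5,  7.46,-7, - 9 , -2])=[ - 9, - 7,- 5, - 7/2 ,-2, - 4/17, 0, 7/8, 4.6,7.46,8,  8 , 8 ]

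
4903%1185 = 163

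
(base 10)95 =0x5f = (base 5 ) 340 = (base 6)235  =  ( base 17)5a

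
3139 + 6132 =9271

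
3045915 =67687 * 45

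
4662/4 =1165 + 1/2=1165.50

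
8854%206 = 202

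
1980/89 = 22 + 22/89 = 22.25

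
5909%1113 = 344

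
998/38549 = 998/38549  =  0.03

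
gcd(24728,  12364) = 12364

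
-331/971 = -1+640/971=-0.34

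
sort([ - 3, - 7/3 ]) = [ - 3,- 7/3] 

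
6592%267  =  184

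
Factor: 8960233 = 53^1*293^1*577^1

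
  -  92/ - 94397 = 92/94397 = 0.00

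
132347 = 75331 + 57016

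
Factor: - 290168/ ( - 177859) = 2^3*11^( - 1) * 37^(-1) * 83^1 = 664/407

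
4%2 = 0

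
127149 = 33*3853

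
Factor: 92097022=2^1*89^1*517399^1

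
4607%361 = 275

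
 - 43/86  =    -  1 + 1/2 = -0.50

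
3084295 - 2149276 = 935019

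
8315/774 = 8315/774 = 10.74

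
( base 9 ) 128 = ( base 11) 98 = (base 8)153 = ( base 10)107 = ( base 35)32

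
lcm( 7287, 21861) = 21861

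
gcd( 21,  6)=3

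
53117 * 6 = 318702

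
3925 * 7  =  27475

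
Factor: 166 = 2^1*83^1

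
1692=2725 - 1033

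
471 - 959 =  - 488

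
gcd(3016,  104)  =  104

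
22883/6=22883/6   =  3813.83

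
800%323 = 154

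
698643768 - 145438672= 553205096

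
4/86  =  2/43 = 0.05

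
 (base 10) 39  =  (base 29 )1a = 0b100111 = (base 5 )124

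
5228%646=60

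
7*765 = 5355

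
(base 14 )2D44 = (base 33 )7eb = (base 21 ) i7b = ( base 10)8096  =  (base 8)17640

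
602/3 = 602/3 = 200.67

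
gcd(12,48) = 12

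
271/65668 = 271/65668 = 0.00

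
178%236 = 178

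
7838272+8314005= 16152277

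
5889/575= 10+139/575 = 10.24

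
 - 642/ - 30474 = 107/5079 =0.02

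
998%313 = 59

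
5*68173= 340865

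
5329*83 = 442307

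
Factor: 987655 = 5^1*53^1*3727^1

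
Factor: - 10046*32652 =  - 2^3 * 3^2*907^1*5023^1 =-328021992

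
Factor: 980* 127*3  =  2^2*3^1*5^1*7^2*127^1 = 373380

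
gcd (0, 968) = 968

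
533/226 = 533/226=2.36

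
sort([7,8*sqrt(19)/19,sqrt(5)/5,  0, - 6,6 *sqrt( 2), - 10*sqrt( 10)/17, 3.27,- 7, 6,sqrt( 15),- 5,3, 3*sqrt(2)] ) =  [- 7, - 6, - 5,  -  10*sqrt (10)/17,0,sqrt(5) /5,8*sqrt ( 19) /19,3,3.27,sqrt(15) , 3*sqrt(2),6,7,6*sqrt(2)] 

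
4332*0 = 0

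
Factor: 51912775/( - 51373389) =-3^( - 1)*5^2*67^( - 1)*857^1*2423^1*255589^( - 1 ) 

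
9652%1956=1828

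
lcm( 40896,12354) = 1185984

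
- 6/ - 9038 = 3/4519 = 0.00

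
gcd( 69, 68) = 1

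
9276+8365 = 17641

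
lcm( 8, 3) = 24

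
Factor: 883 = 883^1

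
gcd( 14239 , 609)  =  29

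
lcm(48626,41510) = 1701910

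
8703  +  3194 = 11897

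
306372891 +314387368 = 620760259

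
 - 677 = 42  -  719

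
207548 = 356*583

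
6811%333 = 151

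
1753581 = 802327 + 951254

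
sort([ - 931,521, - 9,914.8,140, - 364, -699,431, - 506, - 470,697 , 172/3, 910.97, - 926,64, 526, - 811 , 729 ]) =[ - 931, - 926, - 811, - 699, - 506 , - 470, - 364, - 9,172/3,64,140,431,521,526,697,729, 910.97, 914.8]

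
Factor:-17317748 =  - 2^2*7^1*79^1*7829^1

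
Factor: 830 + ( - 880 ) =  - 2^1 * 5^2 = - 50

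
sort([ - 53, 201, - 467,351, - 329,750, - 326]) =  [ - 467, - 329,-326, - 53,201, 351, 750]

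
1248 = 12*104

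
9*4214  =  37926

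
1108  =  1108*1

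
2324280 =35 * 66408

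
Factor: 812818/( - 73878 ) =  - 406409/36939 = - 3^( - 1 )*7^( - 1 )*47^1* 1759^ ( - 1)*8647^1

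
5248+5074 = 10322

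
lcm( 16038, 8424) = 833976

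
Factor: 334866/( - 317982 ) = -7^1*17^1*113^ ( - 1 )  =  - 119/113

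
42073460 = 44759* 940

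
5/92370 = 1/18474   =  0.00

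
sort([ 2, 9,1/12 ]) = [1/12, 2, 9] 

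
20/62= 10/31= 0.32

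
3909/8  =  488 + 5/8  =  488.62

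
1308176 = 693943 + 614233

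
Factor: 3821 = 3821^1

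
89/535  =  89/535 = 0.17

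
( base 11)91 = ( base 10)100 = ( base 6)244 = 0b1100100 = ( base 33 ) 31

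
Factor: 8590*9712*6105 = 2^5 * 3^1* 5^2 *11^1*37^1 * 607^1* 859^1 = 509316218400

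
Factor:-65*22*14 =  - 2^2 * 5^1*7^1*11^1*13^1  =  - 20020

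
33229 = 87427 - 54198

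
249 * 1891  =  470859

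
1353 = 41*33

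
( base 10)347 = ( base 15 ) 182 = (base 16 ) 15B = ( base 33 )ah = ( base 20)H7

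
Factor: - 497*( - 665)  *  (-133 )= - 5^1*7^3*19^2*71^1 = - 43957165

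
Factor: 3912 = 2^3  *  3^1 * 163^1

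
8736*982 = 8578752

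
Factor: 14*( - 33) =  - 462 = - 2^1*3^1 *7^1*11^1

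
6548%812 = 52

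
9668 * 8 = 77344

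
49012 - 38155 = 10857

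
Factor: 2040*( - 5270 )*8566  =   - 2^5*3^1*5^2*17^2  *31^1*4283^1 = -92091352800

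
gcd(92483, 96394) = 1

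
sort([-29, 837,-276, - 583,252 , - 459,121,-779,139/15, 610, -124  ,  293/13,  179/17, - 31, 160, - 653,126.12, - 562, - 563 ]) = [ - 779,-653,-583,- 563,-562, - 459,  -  276,-124,-31, - 29,139/15, 179/17,293/13, 121,126.12,160, 252, 610,837 ] 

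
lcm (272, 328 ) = 11152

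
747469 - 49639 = 697830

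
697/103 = 6+79/103  =  6.77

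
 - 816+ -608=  - 1424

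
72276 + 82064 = 154340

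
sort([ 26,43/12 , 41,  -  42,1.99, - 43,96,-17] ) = [ - 43, - 42 , - 17,1.99,43/12 , 26,  41,96 ] 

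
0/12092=0 = 0.00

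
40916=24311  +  16605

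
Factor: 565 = 5^1*113^1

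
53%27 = 26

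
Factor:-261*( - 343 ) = 3^2*7^3  *29^1=89523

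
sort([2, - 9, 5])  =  [ - 9, 2, 5 ]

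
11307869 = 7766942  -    -  3540927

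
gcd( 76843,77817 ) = 1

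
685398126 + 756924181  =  1442322307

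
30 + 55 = 85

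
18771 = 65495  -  46724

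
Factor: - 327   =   - 3^1*109^1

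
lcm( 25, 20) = 100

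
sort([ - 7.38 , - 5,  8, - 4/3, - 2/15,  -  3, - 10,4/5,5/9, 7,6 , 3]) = [ - 10, - 7.38, - 5 ,-3,-4/3, - 2/15, 5/9, 4/5,3,  6,7,8 ] 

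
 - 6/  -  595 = 6/595 = 0.01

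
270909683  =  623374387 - 352464704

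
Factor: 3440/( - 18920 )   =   - 2/11= - 2^1*11^( - 1) 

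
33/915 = 11/305 = 0.04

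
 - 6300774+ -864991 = - 7165765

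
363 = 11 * 33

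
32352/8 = 4044 = 4044.00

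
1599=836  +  763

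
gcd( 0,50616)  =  50616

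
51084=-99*(-516) 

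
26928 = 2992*9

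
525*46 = 24150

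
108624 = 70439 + 38185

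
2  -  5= - 3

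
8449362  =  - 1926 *( - 4387 ) 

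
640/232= 80/29 = 2.76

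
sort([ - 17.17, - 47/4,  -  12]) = [ -17.17, - 12 ,  -  47/4]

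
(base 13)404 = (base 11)569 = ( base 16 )2a8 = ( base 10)680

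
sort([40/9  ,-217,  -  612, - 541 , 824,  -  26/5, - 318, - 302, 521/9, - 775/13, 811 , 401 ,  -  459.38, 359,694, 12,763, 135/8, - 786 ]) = [ - 786,- 612, - 541,  -  459.38, - 318,  -  302, - 217, - 775/13,-26/5,40/9, 12, 135/8, 521/9, 359,401 , 694,  763,  811,824]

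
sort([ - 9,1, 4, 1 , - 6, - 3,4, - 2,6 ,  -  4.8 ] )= [ - 9, - 6, - 4.8, - 3, - 2,1, 1,4, 4, 6]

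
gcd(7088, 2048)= 16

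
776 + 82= 858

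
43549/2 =43549/2 = 21774.50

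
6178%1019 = 64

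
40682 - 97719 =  - 57037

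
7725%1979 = 1788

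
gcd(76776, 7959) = 21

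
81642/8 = 40821/4 = 10205.25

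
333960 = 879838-545878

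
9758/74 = 4879/37 = 131.86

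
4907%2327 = 253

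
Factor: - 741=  - 3^1* 13^1*19^1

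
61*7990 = 487390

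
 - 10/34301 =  -1 + 34291/34301 = -0.00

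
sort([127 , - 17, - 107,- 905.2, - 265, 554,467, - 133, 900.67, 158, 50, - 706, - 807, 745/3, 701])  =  [ -905.2, - 807, - 706, - 265,-133,- 107, - 17,50, 127, 158,745/3,  467, 554, 701 , 900.67 ]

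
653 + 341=994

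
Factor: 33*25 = 3^1*5^2*11^1 = 825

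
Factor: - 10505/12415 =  - 11/13 = -11^1*13^( - 1)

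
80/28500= 4/1425 = 0.00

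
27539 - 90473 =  - 62934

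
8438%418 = 78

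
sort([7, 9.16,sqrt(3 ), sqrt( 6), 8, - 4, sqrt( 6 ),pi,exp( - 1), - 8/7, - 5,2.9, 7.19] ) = [ - 5, - 4, - 8/7 , exp(- 1 ), sqrt(3),sqrt( 6 ),  sqrt(6), 2.9, pi,  7,  7.19, 8, 9.16]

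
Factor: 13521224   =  2^3*1690153^1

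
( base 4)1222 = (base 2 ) 1101010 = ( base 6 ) 254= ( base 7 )211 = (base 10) 106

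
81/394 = 81/394 =0.21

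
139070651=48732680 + 90337971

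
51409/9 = 5712 + 1/9 = 5712.11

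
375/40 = 75/8 = 9.38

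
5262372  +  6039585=11301957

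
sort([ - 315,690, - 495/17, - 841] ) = [ - 841, - 315 , - 495/17,690 ]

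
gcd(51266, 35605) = 1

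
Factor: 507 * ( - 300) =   -  2^2*3^2*5^2*13^2 = - 152100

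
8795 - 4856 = 3939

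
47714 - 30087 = 17627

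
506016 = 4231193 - 3725177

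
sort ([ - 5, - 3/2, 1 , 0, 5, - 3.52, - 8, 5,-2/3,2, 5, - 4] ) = [ - 8, - 5, - 4, - 3.52  , - 3/2,-2/3, 0,1 , 2, 5,5, 5] 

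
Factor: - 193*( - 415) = 80095 = 5^1*83^1 * 193^1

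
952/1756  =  238/439 = 0.54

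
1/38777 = 1/38777 = 0.00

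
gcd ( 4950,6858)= 18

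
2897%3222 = 2897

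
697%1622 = 697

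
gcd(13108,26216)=13108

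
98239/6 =16373  +  1/6 = 16373.17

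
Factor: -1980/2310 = - 2^1 * 3^1 * 7^(-1 ) = -6/7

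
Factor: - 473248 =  - 2^5*23^1*643^1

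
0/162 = 0 =0.00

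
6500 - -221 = 6721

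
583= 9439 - 8856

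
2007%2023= 2007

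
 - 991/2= - 991/2  =  - 495.50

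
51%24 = 3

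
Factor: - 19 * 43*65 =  - 53105  =  -  5^1 * 13^1*19^1*43^1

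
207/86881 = 207/86881 = 0.00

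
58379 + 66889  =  125268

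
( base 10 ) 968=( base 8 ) 1710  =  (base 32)u8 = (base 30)128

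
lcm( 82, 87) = 7134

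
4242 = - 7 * ( - 606)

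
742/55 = 13 + 27/55 = 13.49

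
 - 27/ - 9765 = 3/1085 = 0.00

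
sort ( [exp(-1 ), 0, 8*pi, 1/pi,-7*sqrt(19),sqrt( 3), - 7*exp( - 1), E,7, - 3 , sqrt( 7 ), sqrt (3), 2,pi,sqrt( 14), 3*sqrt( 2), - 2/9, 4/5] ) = [  -  7*sqrt(19 ),-3, - 7*exp ( - 1 ), - 2/9,0,  1/pi,  exp(-1), 4/5, sqrt(3),sqrt( 3),2, sqrt(7 ),E,pi,sqrt( 14), 3*sqrt( 2), 7, 8*pi ]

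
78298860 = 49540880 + 28757980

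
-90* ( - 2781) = 250290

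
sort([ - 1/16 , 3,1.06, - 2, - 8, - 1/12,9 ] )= [-8,-2, - 1/12, - 1/16,  1.06, 3, 9]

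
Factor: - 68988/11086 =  - 2^1*3^1*23^ ( - 1 )*241^(-1)*5749^1 =- 34494/5543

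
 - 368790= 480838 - 849628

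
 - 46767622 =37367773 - 84135395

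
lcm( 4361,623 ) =4361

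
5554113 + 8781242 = 14335355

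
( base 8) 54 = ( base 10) 44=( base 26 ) 1I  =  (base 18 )28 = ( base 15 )2e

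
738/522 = 41/29 =1.41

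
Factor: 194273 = 131^1*1483^1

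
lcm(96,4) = 96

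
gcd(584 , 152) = 8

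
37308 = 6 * 6218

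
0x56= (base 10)86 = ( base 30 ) 2Q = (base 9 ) 105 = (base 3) 10012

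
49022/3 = 16340 + 2/3 = 16340.67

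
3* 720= 2160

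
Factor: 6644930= 2^1*5^1*23^1*167^1*173^1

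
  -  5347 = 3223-8570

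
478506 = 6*79751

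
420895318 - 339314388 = 81580930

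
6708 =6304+404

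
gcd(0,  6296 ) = 6296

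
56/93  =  56/93 = 0.60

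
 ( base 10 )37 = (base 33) 14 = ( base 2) 100101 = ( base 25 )1c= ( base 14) 29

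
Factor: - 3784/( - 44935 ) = 8/95 = 2^3*5^(-1) *19^( - 1)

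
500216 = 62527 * 8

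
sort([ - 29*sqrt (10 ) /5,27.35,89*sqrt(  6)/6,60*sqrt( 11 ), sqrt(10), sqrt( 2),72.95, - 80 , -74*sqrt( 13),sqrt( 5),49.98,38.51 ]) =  [  -  74* sqrt (13),-80, - 29*sqrt( 10) /5, sqrt( 2) , sqrt( 5 ),sqrt ( 10 ),27.35, 89*sqrt( 6 )/6, 38.51,49.98,72.95, 60 *sqrt( 11 )]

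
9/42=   3/14=0.21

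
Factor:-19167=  - 3^1*6389^1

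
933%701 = 232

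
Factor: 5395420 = 2^2*5^1*101^1*2671^1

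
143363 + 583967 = 727330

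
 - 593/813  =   - 593/813 = -  0.73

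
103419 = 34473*3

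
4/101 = 4/101 = 0.04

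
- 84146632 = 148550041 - 232696673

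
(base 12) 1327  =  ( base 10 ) 2191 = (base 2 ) 100010001111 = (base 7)6250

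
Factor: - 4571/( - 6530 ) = 2^( - 1)*5^( - 1 ) * 7^1 = 7/10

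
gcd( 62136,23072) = 8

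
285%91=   12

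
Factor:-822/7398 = - 3^( - 2)=- 1/9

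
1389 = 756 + 633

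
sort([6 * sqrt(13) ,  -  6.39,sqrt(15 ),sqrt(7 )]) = [ - 6.39, sqrt( 7) , sqrt(15 ),6*sqrt( 13)] 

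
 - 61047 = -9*6783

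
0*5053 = 0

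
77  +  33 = 110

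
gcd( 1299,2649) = 3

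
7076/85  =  83 + 21/85= 83.25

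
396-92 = 304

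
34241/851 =40  +  201/851 = 40.24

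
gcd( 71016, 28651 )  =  1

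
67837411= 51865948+15971463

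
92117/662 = 92117/662 = 139.15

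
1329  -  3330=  - 2001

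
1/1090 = 1/1090 = 0.00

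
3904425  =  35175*111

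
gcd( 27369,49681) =1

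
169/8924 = 169/8924 = 0.02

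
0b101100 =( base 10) 44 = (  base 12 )38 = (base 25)1j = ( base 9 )48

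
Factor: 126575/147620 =2^(-2)*5^1 * 11^( - 2) *83^1 = 415/484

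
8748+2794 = 11542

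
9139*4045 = 36967255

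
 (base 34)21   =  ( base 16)45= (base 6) 153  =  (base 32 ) 25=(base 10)69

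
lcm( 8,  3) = 24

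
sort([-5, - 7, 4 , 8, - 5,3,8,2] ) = [  -  7, - 5 , - 5,2,3,4,8,8] 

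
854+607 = 1461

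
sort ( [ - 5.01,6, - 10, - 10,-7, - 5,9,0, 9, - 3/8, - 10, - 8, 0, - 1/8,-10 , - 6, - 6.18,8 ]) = [ - 10, - 10, - 10, - 10,- 8, - 7, - 6.18, - 6, - 5.01, - 5, - 3/8, - 1/8 , 0, 0, 6,8, 9,9 ]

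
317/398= 317/398 = 0.80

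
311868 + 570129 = 881997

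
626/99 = 6 + 32/99=6.32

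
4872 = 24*203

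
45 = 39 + 6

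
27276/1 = 27276 = 27276.00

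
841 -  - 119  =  960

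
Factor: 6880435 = 5^1*1093^1*1259^1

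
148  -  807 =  - 659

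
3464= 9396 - 5932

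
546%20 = 6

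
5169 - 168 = 5001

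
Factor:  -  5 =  - 5^1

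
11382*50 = 569100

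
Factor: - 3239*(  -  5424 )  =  17568336  =  2^4*3^1*41^1*79^1 * 113^1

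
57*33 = 1881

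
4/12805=4/12805 = 0.00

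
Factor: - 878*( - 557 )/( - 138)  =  -3^( - 1 )*23^(-1)*439^1 * 557^1  =  -  244523/69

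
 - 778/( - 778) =1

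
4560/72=190/3 = 63.33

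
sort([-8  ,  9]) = [ - 8,9]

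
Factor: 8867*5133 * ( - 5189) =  - 3^1*29^1*59^1*5189^1 * 8867^1 = - 236173759779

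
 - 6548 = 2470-9018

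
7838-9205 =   -  1367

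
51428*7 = 359996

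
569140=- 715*( - 796)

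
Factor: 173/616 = 2^(-3)*7^( - 1)*11^( -1 )*173^1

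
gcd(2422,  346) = 346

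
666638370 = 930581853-263943483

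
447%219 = 9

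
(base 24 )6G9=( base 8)7411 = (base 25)63o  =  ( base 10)3849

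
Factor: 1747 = 1747^1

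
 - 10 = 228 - 238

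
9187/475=9187/475 = 19.34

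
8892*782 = 6953544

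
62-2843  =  -2781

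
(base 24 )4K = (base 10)116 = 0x74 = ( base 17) 6e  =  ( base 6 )312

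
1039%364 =311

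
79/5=15 + 4/5= 15.80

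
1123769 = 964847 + 158922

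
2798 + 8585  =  11383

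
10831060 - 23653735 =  - 12822675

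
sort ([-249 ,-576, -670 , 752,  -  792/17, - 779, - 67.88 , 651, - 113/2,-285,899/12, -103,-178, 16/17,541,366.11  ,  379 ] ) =[-779, - 670, - 576,  -  285, -249,-178, -103, - 67.88, - 113/2,-792/17, 16/17 , 899/12,  366.11,379, 541 , 651, 752 ]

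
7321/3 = 7321/3 =2440.33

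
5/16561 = 5/16561 = 0.00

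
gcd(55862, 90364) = 2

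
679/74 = 679/74 = 9.18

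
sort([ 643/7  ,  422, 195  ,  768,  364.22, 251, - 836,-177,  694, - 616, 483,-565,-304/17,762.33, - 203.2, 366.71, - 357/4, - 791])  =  [ - 836, - 791, - 616,-565, - 203.2, -177,-357/4 , - 304/17,643/7,195,  251, 364.22, 366.71 , 422,483, 694, 762.33 , 768] 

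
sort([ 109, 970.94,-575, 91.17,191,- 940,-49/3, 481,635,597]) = [ - 940, - 575,-49/3, 91.17,109,191,481, 597,635,970.94]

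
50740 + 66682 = 117422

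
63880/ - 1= - 63880+0/1 = -63880.00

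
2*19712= 39424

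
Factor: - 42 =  - 2^1*3^1*7^1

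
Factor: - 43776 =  - 2^8*3^2 * 19^1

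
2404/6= 1202/3 = 400.67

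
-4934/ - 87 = 56+ 62/87 = 56.71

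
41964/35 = 1198 + 34/35 = 1198.97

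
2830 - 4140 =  - 1310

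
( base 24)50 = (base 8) 170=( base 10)120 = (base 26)4G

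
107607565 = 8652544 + 98955021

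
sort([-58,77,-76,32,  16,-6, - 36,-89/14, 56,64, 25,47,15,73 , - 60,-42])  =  [ - 76,-60,  -  58,-42, - 36, - 89/14 , - 6,15,16,25, 32,47,56,64,73,77]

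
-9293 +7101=- 2192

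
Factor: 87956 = 2^2*11^1 * 1999^1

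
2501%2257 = 244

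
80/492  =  20/123 =0.16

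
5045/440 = 1009/88 = 11.47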